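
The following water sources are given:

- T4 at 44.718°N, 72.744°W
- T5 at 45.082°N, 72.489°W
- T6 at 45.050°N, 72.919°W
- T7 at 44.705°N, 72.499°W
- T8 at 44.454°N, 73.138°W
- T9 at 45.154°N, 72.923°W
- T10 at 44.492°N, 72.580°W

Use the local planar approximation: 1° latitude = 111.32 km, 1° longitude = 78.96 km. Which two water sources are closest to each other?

Pairwise distances:
T6–T9: √((0.104·111.32)² + (-0.004·78.96)²) = √(134.03341 + 0.09975) = 11.582 km
T4–T7: √((-0.013·111.32)² + (0.245·78.96)²) = √(2.09427 + 374.23676) = 19.399 km
T7–T10: √((-0.213·111.32)² + (-0.081·78.96)²) = √(562.21911 + 40.90575) = 24.559 km
T4–T10: √((-0.226·111.32)² + (0.164·78.96)²) = √(632.94107 + 167.68800) = 28.295 km
T5–T6: √((-0.032·111.32)² + (-0.430·78.96)²) = √(12.68955 + 1152.79263) = 34.139 km
T5–T9: √((0.072·111.32)² + (-0.434·78.96)²) = √(64.24087 + 1174.33969) = 35.193 km
T4–T6: √((0.332·111.32)² + (-0.175·78.96)²) = √(1365.91150 + 190.93712) = 39.457 km
T5–T7: √((-0.377·111.32)² + (-0.010·78.96)²) = √(1761.28281 + 0.62347) = 41.975 km
T4–T8: √((-0.264·111.32)² + (-0.394·78.96)²) = √(863.68276 + 967.84703) = 42.796 km
T8–T10: √((0.038·111.32)² + (0.558·78.96)²) = √(17.89425 + 1941.25540) = 44.262 km
T4–T5: √((0.364·111.32)² + (0.255·78.96)²) = √(1641.90930 + 405.41017) = 45.247 km
T4–T9: √((0.436·111.32)² + (-0.179·78.96)²) = √(2355.69670 + 199.76543) = 50.552 km
T6–T7: √((-0.345·111.32)² + (0.420·78.96)²) = √(1474.97475 + 1099.79783) = 50.742 km
T7–T8: √((-0.251·111.32)² + (-0.639·78.96)²) = √(780.71736 + 2545.75143) = 57.676 km
T7–T9: √((0.449·111.32)² + (-0.424·78.96)²) = √(2498.26830 + 1120.84612) = 60.159 km
T5–T10: √((-0.590·111.32)² + (-0.091·78.96)²) = √(4313.70477 + 51.62940) = 66.071 km
T6–T10: √((-0.558·111.32)² + (0.339·78.96)²) = √(3858.46703 + 716.49584) = 67.638 km
T6–T8: √((-0.596·111.32)² + (-0.219·78.96)²) = √(4401.88725 + 299.02156) = 68.563 km
T9–T10: √((-0.662·111.32)² + (0.343·78.96)²) = √(5430.78205 + 733.50406) = 78.513 km
T8–T9: √((0.700·111.32)² + (0.215·78.96)²) = √(6072.14978 + 288.19816) = 79.752 km
T5–T8: √((-0.628·111.32)² + (-0.649·78.96)²) = √(4887.26269 + 2626.05412) = 86.679 km
Closest pair: T6–T9 at 11.582 km.

T6 and T9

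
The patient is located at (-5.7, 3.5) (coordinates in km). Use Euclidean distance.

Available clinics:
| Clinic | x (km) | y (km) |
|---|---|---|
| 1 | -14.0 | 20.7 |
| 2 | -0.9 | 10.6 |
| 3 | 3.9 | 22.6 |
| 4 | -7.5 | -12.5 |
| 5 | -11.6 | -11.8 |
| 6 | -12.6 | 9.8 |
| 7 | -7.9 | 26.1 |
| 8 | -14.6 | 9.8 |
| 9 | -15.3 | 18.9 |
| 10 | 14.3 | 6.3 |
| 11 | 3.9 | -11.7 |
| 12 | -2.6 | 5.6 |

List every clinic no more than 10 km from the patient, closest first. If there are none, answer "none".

Distances from (-5.7, 3.5):
1: √((-8.3)² + (17.2)²) = √(68.890 + 295.840) = 19.1 km
2: √((4.8)² + (7.1)²) = √(23.040 + 50.410) = 8.6 km
3: √((9.6)² + (19.1)²) = √(92.160 + 364.810) = 21.4 km
4: √((-1.8)² + (-16.0)²) = √(3.240 + 256.000) = 16.1 km
5: √((-5.9)² + (-15.3)²) = √(34.810 + 234.090) = 16.4 km
6: √((-6.9)² + (6.3)²) = √(47.610 + 39.690) = 9.3 km
7: √((-2.2)² + (22.6)²) = √(4.840 + 510.760) = 22.7 km
8: √((-8.9)² + (6.3)²) = √(79.210 + 39.690) = 10.9 km
9: √((-9.6)² + (15.4)²) = √(92.160 + 237.160) = 18.1 km
10: √((20.0)² + (2.8)²) = √(400.000 + 7.840) = 20.2 km
11: √((9.6)² + (-15.2)²) = √(92.160 + 231.040) = 18.0 km
12: √((3.1)² + (2.1)²) = √(9.610 + 4.410) = 3.7 km
Threshold 10 km: 12 (3.7 km), 2 (8.6 km), 6 (9.3 km) are within range.

12, 2, 6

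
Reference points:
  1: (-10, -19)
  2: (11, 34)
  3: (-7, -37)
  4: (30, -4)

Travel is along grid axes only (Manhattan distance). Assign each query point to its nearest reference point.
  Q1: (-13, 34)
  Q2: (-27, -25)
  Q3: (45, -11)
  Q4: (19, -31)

Q1→2; Q2→1; Q3→4; Q4→3

Q1 at (-13, 34):
  1: 56
  2: 24
  3: 77
  4: 81
  → nearest: 2 (24)
Q2 at (-27, -25):
  1: 23
  2: 97
  3: 32
  4: 78
  → nearest: 1 (23)
Q3 at (45, -11):
  1: 63
  2: 79
  3: 78
  4: 22
  → nearest: 4 (22)
Q4 at (19, -31):
  1: 41
  2: 73
  3: 32
  4: 38
  → nearest: 3 (32)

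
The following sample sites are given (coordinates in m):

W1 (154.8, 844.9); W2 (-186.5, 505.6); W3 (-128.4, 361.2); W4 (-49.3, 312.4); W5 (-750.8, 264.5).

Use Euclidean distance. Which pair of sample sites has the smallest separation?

Pairwise distances:
W1–W2: 481.3 m
W1–W3: 560.5 m
W1–W4: 570.3 m
W1–W5: 1075.6 m
W2–W3: 155.7 m
W2–W4: 237.0 m
W2–W5: 613.6 m
W3–W4: 92.9 m
W3–W5: 629.9 m
W4–W5: 703.1 m
Closest pair: W3–W4 at 92.9 m.

W3 and W4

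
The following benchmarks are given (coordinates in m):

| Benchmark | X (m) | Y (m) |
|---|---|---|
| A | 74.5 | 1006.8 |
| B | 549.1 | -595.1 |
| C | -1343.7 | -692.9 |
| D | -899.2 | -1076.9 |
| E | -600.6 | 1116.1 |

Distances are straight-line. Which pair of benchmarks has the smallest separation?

Pairwise distances:
A–B: √((474.6)² + (-1601.9)²) = √(225245.160 + 2566083.610) = 1670.7 m
A–C: √((-1418.2)² + (-1699.7)²) = √(2011291.240 + 2888980.090) = 2213.7 m
A–D: √((-973.7)² + (-2083.7)²) = √(948091.690 + 4341805.690) = 2300.0 m
A–E: √((-675.1)² + (109.3)²) = √(455760.010 + 11946.490) = 683.9 m
B–C: √((-1892.8)² + (-97.8)²) = √(3582691.840 + 9564.840) = 1895.3 m
B–D: √((-1448.3)² + (-481.8)²) = √(2097572.890 + 232131.240) = 1526.3 m
B–E: √((-1149.7)² + (1711.2)²) = √(1321810.090 + 2928205.440) = 2061.6 m
C–D: √((444.5)² + (-384.0)²) = √(197580.250 + 147456.000) = 587.4 m
C–E: √((743.1)² + (1809.0)²) = √(552197.610 + 3272481.000) = 1955.7 m
D–E: √((298.6)² + (2193.0)²) = √(89161.960 + 4809249.000) = 2213.2 m
Closest pair: C–D at 587.4 m.

C and D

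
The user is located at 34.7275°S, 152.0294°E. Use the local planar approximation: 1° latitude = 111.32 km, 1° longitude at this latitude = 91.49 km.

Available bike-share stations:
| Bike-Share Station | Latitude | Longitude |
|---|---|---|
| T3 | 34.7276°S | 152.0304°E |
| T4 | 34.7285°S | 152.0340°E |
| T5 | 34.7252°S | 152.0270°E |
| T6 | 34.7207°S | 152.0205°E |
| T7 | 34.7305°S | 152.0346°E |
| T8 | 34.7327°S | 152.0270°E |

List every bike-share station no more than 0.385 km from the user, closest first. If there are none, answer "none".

Distances from 34.7275°S, 152.0294°E:
T3: 0.0922 km
T4: 0.4353 km
T5: 0.3373 km
T6: 1.1118 km
T7: 0.5813 km
T8: 0.6191 km
Threshold 0.385 km: T3 (0.0922 km), T5 (0.3373 km) are within range.

T3, T5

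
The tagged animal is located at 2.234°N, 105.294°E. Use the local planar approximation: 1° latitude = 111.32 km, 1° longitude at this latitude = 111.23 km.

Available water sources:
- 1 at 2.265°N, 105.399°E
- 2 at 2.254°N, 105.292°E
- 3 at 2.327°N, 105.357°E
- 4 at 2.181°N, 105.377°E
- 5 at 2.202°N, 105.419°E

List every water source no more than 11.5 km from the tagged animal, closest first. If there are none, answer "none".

2, 4

Distances from 2.234°N, 105.294°E:
1: √((0.031·111.32)² + (0.105·111.23)²) = √(11.90885 + 136.40254) = 12.178 km
2: √((0.020·111.32)² + (-0.002·111.23)²) = √(4.95686 + 0.04949) = 2.237 km
3: √((0.093·111.32)² + (0.063·111.23)²) = √(107.17964 + 49.10492) = 12.501 km
4: √((-0.053·111.32)² + (0.083·111.23)²) = √(34.80953 + 85.23149) = 10.956 km
5: √((-0.032·111.32)² + (0.125·111.23)²) = √(12.68955 + 193.31426) = 14.353 km
Threshold 11.5 km: 2 (2.237 km), 4 (10.956 km) are within range.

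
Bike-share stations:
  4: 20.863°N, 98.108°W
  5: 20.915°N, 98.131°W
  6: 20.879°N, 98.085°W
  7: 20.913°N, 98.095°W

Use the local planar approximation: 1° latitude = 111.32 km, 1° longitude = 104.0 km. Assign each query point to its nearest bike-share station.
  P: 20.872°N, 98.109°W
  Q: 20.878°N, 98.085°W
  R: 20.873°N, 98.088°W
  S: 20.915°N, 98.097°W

P→4; Q→6; R→6; S→7

P at 20.872°N, 98.109°W:
  4: √((-0.009·111.32)² + (0.001·104.0)²) = √(1.00376 + 0.01082) = 1.007 km
  5: √((0.043·111.32)² + (-0.022·104.0)²) = √(22.91307 + 5.23494) = 5.305 km
  6: √((0.007·111.32)² + (0.024·104.0)²) = √(0.60721 + 6.23002) = 2.615 km
  7: √((0.041·111.32)² + (0.014·104.0)²) = √(20.83119 + 2.11994) = 4.791 km
  → nearest: 4 (1.007 km)
Q at 20.878°N, 98.085°W:
  4: √((-0.015·111.32)² + (-0.023·104.0)²) = √(2.78823 + 5.72166) = 2.917 km
  5: √((0.037·111.32)² + (-0.046·104.0)²) = √(16.96484 + 22.88666) = 6.313 km
  6: √((0.001·111.32)² + (0.000·104.0)²) = √(0.01239 + 0.00000) = 0.111 km
  7: √((0.035·111.32)² + (-0.010·104.0)²) = √(15.18037 + 1.08160) = 4.033 km
  → nearest: 6 (0.111 km)
R at 20.873°N, 98.088°W:
  4: √((-0.010·111.32)² + (-0.020·104.0)²) = √(1.23921 + 4.32640) = 2.359 km
  5: √((0.042·111.32)² + (-0.043·104.0)²) = √(21.85974 + 19.99878) = 6.470 km
  6: √((0.006·111.32)² + (0.003·104.0)²) = √(0.44612 + 0.09734) = 0.737 km
  7: √((0.040·111.32)² + (-0.007·104.0)²) = √(19.82743 + 0.52998) = 4.512 km
  → nearest: 6 (0.737 km)
S at 20.915°N, 98.097°W:
  4: √((-0.052·111.32)² + (-0.011·104.0)²) = √(33.50835 + 1.30874) = 5.901 km
  5: √((0.000·111.32)² + (-0.034·104.0)²) = √(0.00000 + 12.50330) = 3.536 km
  6: √((-0.036·111.32)² + (0.012·104.0)²) = √(16.06022 + 1.55750) = 4.197 km
  7: √((-0.002·111.32)² + (0.002·104.0)²) = √(0.04957 + 0.04326) = 0.305 km
  → nearest: 7 (0.305 km)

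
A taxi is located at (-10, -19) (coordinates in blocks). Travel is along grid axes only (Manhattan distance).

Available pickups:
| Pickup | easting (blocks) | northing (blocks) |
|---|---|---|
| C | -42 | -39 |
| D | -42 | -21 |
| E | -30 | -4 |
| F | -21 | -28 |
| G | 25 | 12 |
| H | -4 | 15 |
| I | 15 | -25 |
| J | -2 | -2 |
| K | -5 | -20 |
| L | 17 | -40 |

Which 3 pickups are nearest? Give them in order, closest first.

Distances from (-10, -19):
C: 52 blocks
D: 34 blocks
E: 35 blocks
F: 20 blocks
G: 66 blocks
H: 40 blocks
I: 31 blocks
J: 25 blocks
K: 6 blocks
L: 48 blocks
Sorted: K (6 blocks) < F (20 blocks) < J (25 blocks) < I (31 blocks) < D (34 blocks) < …

K, F, J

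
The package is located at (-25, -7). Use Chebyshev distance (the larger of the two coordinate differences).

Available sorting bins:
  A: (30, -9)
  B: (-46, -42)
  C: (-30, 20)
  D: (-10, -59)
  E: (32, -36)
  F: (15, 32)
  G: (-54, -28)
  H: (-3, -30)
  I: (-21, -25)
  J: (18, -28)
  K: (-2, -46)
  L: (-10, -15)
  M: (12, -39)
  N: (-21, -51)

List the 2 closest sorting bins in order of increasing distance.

L, I

Distances from (-25, -7):
A: max(|55|, |-2|) = 55
B: max(|-21|, |-35|) = 35
C: max(|-5|, |27|) = 27
D: max(|15|, |-52|) = 52
E: max(|57|, |-29|) = 57
F: max(|40|, |39|) = 40
G: max(|-29|, |-21|) = 29
H: max(|22|, |-23|) = 23
I: max(|4|, |-18|) = 18
J: max(|43|, |-21|) = 43
K: max(|23|, |-39|) = 39
L: max(|15|, |-8|) = 15
M: max(|37|, |-32|) = 37
N: max(|4|, |-44|) = 44
Sorted: L (15) < I (18) < H (23) < C (27) < …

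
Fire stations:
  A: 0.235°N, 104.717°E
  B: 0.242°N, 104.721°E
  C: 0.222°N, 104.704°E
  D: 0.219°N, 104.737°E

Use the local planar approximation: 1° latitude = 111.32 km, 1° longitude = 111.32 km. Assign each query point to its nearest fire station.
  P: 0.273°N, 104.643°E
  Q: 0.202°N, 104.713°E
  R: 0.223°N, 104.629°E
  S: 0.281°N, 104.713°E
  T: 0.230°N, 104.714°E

P at 0.273°N, 104.643°E:
  A: √((-0.038·111.32)² + (0.074·111.32)²) = √(17.89425 + 67.85937) = 9.260 km
  B: √((-0.031·111.32)² + (0.078·111.32)²) = √(11.90885 + 75.39379) = 9.344 km
  C: √((-0.051·111.32)² + (0.061·111.32)²) = √(32.23196 + 46.11116) = 8.851 km
  D: √((-0.054·111.32)² + (0.094·111.32)²) = √(36.13549 + 109.49697) = 12.068 km
  → nearest: C (8.851 km)
Q at 0.202°N, 104.713°E:
  A: √((0.033·111.32)² + (0.004·111.32)²) = √(13.49504 + 0.19827) = 3.700 km
  B: √((0.040·111.32)² + (0.008·111.32)²) = √(19.82743 + 0.79310) = 4.541 km
  C: √((0.020·111.32)² + (-0.009·111.32)²) = √(4.95686 + 1.00376) = 2.441 km
  D: √((0.017·111.32)² + (0.024·111.32)²) = √(3.58133 + 7.13787) = 3.274 km
  → nearest: C (2.441 km)
R at 0.223°N, 104.629°E:
  A: √((0.012·111.32)² + (0.088·111.32)²) = √(1.78447 + 95.96475) = 9.887 km
  B: √((0.019·111.32)² + (0.092·111.32)²) = √(4.47356 + 104.88709) = 10.458 km
  C: √((-0.001·111.32)² + (0.075·111.32)²) = √(0.01239 + 69.70580) = 8.350 km
  D: √((-0.004·111.32)² + (0.108·111.32)²) = √(0.19827 + 144.54195) = 12.031 km
  → nearest: C (8.350 km)
S at 0.281°N, 104.713°E:
  A: √((-0.046·111.32)² + (0.004·111.32)²) = √(26.22177 + 0.19827) = 5.140 km
  B: √((-0.039·111.32)² + (0.008·111.32)²) = √(18.84845 + 0.79310) = 4.432 km
  C: √((-0.059·111.32)² + (-0.009·111.32)²) = √(43.13705 + 1.00376) = 6.644 km
  D: √((-0.062·111.32)² + (0.024·111.32)²) = √(47.63540 + 7.13787) = 7.401 km
  → nearest: B (4.432 km)
T at 0.230°N, 104.714°E:
  A: √((0.005·111.32)² + (0.003·111.32)²) = √(0.30980 + 0.11153) = 0.649 km
  B: √((0.012·111.32)² + (0.007·111.32)²) = √(1.78447 + 0.60721) = 1.547 km
  C: √((-0.008·111.32)² + (-0.010·111.32)²) = √(0.79310 + 1.23921) = 1.426 km
  D: √((-0.011·111.32)² + (0.023·111.32)²) = √(1.49945 + 6.55544) = 2.838 km
  → nearest: A (0.649 km)

P→C; Q→C; R→C; S→B; T→A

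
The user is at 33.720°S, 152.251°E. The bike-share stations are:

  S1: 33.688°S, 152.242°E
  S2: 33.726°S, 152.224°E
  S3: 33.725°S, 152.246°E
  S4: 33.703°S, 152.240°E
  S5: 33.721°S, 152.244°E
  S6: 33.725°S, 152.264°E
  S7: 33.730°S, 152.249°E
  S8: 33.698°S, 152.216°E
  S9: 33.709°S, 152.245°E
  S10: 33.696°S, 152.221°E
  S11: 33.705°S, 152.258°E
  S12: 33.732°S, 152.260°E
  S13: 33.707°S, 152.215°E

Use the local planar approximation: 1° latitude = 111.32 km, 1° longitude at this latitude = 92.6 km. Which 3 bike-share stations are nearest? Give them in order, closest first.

S5, S3, S7

Distances from 33.720°S, 152.251°E:
S1: √((0.032·111.32)² + (-0.009·92.6)²) = √(12.68955 + 0.69456) = 3.658 km
S2: √((-0.006·111.32)² + (-0.027·92.6)²) = √(0.44612 + 6.25100) = 2.588 km
S3: √((-0.005·111.32)² + (-0.005·92.6)²) = √(0.30980 + 0.21437) = 0.724 km
S4: √((0.017·111.32)² + (-0.011·92.6)²) = √(3.58133 + 1.03755) = 2.149 km
S5: √((-0.001·111.32)² + (-0.007·92.6)²) = √(0.01239 + 0.42016) = 0.658 km
S6: √((-0.005·111.32)² + (0.013·92.6)²) = √(0.30980 + 1.44913) = 1.326 km
S7: √((-0.010·111.32)² + (-0.002·92.6)²) = √(1.23921 + 0.03430) = 1.129 km
S8: √((0.022·111.32)² + (-0.035·92.6)²) = √(5.99780 + 10.50408) = 4.062 km
S9: √((0.011·111.32)² + (-0.006·92.6)²) = √(1.49945 + 0.30869) = 1.345 km
S10: √((0.024·111.32)² + (-0.030·92.6)²) = √(7.13787 + 7.71728) = 3.854 km
S11: √((0.015·111.32)² + (0.007·92.6)²) = √(2.78823 + 0.42016) = 1.791 km
S12: √((-0.012·111.32)² + (0.009·92.6)²) = √(1.78447 + 0.69456) = 1.574 km
S13: √((0.013·111.32)² + (-0.036·92.6)²) = √(2.09427 + 11.11289) = 3.634 km
Sorted: S5 (0.658 km) < S3 (0.724 km) < S7 (1.129 km) < S6 (1.326 km) < S9 (1.345 km) < …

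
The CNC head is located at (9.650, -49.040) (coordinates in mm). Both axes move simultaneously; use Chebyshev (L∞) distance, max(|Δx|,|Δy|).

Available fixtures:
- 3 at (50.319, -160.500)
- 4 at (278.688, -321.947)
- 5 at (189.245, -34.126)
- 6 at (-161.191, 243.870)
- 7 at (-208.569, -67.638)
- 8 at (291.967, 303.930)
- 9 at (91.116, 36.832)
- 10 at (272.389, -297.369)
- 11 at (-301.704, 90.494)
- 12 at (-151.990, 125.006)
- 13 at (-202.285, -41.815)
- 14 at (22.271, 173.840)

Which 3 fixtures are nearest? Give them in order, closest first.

9, 3, 12

Distances from (9.650, -49.040):
3: 111.460 mm
4: 272.907 mm
5: 179.595 mm
6: 292.910 mm
7: 218.219 mm
8: 352.970 mm
9: 85.872 mm
10: 262.739 mm
11: 311.354 mm
12: 174.046 mm
13: 211.935 mm
14: 222.880 mm
Sorted: 9 (85.872 mm) < 3 (111.460 mm) < 12 (174.046 mm) < 5 (179.595 mm) < 13 (211.935 mm) < …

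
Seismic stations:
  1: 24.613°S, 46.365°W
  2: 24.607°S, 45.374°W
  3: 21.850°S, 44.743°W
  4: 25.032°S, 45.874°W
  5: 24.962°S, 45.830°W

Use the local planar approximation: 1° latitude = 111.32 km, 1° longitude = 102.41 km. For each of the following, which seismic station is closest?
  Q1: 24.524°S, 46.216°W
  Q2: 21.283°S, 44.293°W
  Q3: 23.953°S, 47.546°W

Q1→1; Q2→3; Q3→1

Q1 at 24.524°S, 46.216°W:
  1: 18.193 km
  2: 86.723 km
  3: 333.711 km
  4: 66.518 km
  5: 62.769 km
  → nearest: 1 (18.193 km)
Q2 at 21.283°S, 44.293°W:
  1: 427.131 km
  2: 386.233 km
  3: 78.152 km
  4: 447.645 km
  5: 438.753 km
  → nearest: 3 (78.152 km)
Q3 at 23.953°S, 47.546°W:
  1: 141.513 km
  2: 234.046 km
  3: 370.414 km
  4: 209.158 km
  5: 208.565 km
  → nearest: 1 (141.513 km)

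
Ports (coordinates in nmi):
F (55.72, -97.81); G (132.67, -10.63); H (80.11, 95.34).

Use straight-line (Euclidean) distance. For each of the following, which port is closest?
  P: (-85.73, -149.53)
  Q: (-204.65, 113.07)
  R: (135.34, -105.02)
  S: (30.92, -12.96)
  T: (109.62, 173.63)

P at (-85.73, -149.53):
  F: √((141.45)² + (51.72)²) = √(20008.1025 + 2674.9584) = 150.61 nmi
  G: √((218.40)² + (138.90)²) = √(47698.5600 + 19293.2100) = 258.83 nmi
  H: √((165.84)² + (244.87)²) = √(27502.9056 + 59961.3169) = 295.74 nmi
  → nearest: F (150.61 nmi)
Q at (-204.65, 113.07):
  F: √((260.37)² + (-210.88)²) = √(67792.5369 + 44470.3744) = 335.06 nmi
  G: √((337.32)² + (-123.70)²) = √(113784.7824 + 15301.6900) = 359.29 nmi
  H: √((284.76)² + (-17.73)²) = √(81088.2576 + 314.3529) = 285.31 nmi
  → nearest: H (285.31 nmi)
R at (135.34, -105.02):
  F: √((-79.62)² + (7.21)²) = √(6339.3444 + 51.9841) = 79.95 nmi
  G: √((-2.67)² + (94.39)²) = √(7.1289 + 8909.4721) = 94.43 nmi
  H: √((-55.23)² + (200.36)²) = √(3050.3529 + 40144.1296) = 207.83 nmi
  → nearest: F (79.95 nmi)
S at (30.92, -12.96):
  F: √((24.80)² + (-84.85)²) = √(615.0400 + 7199.5225) = 88.40 nmi
  G: √((101.75)² + (2.33)²) = √(10353.0625 + 5.4289) = 101.78 nmi
  H: √((49.19)² + (108.30)²) = √(2419.6561 + 11728.8900) = 118.95 nmi
  → nearest: F (88.40 nmi)
T at (109.62, 173.63):
  F: √((-53.90)² + (-271.44)²) = √(2905.2100 + 73679.6736) = 276.74 nmi
  G: √((23.05)² + (-184.26)²) = √(531.3025 + 33951.7476) = 185.70 nmi
  H: √((-29.51)² + (-78.29)²) = √(870.8401 + 6129.3241) = 83.67 nmi
  → nearest: H (83.67 nmi)

P→F; Q→H; R→F; S→F; T→H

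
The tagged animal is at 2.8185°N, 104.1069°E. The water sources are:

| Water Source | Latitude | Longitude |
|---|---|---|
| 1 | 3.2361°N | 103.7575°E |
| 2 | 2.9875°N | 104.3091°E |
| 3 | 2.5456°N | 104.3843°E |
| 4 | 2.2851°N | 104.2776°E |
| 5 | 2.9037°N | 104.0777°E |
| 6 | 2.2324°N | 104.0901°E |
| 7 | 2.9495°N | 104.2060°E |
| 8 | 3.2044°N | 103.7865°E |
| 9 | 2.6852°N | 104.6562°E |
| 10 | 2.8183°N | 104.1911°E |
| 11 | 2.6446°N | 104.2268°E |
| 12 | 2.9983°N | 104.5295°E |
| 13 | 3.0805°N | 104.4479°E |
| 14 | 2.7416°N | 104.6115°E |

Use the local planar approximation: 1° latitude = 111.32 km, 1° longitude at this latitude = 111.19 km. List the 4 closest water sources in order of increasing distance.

10, 5, 7, 11

Distances from 2.8185°N, 104.1069°E:
1: 60.5836 km
2: 29.3155 km
3: 43.2927 km
4: 62.3378 km
5: 10.0248 km
6: 65.2714 km
7: 18.2778 km
8: 55.8085 km
9: 62.8534 km
10: 9.3622 km
11: 23.5050 km
12: 51.0742 km
13: 47.8357 km
14: 56.7558 km
Sorted: 10 (9.3622 km) < 5 (10.0248 km) < 7 (18.2778 km) < 11 (23.5050 km) < 2 (29.3155 km) < 3 (43.2927 km) < …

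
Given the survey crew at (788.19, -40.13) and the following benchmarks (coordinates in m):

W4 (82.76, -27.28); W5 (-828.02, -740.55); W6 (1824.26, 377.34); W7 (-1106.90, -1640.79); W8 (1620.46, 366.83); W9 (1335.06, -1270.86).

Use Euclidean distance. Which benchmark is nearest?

Distances from (788.19, -40.13):
W4: 705.55 m
W5: 1761.45 m
W6: 1117.01 m
W7: 2480.62 m
W8: 926.44 m
W9: 1346.76 m
Minimum: W4 at 705.55 m.

W4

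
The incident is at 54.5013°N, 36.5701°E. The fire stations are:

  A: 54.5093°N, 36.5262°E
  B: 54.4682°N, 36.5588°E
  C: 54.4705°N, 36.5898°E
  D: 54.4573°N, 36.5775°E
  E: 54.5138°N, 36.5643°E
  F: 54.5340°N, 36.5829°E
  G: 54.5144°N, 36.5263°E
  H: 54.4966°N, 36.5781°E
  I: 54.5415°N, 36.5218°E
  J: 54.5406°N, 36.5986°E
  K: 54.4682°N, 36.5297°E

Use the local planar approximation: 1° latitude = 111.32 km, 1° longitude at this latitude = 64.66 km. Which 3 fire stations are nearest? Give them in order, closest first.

Distances from 54.5013°N, 36.5701°E:
A: 2.9750 km
B: 3.7564 km
C: 3.6576 km
D: 4.9214 km
E: 1.4412 km
F: 3.7331 km
G: 3.1855 km
H: 0.7357 km
I: 5.4571 km
J: 4.7472 km
K: 4.5167 km
Sorted: H (0.7357 km) < E (1.4412 km) < A (2.9750 km) < G (3.1855 km) < C (3.6576 km) < …

H, E, A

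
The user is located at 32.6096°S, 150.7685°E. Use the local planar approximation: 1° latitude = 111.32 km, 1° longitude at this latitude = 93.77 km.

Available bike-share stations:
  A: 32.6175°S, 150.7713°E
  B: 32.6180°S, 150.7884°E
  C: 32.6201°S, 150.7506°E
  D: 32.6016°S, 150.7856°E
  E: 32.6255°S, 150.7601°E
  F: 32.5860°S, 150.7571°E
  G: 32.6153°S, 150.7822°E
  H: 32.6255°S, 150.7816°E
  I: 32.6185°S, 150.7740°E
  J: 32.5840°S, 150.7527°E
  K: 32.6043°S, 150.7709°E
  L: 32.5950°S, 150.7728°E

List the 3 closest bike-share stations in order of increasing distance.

Distances from 32.6096°S, 150.7685°E:
A: √((-0.0079·111.32)² + (0.0028·93.77)²) = √(0.773394 + 0.068936) = 0.9178 km
B: √((-0.0084·111.32)² + (0.0199·93.77)²) = √(0.874390 + 3.482042) = 2.0872 km
C: √((-0.0105·111.32)² + (-0.0179·93.77)²) = √(1.366234 + 2.817305) = 2.0454 km
D: √((0.0080·111.32)² + (0.0171·93.77)²) = √(0.793097 + 2.571106) = 1.8342 km
E: √((-0.0159·111.32)² + (-0.0084·93.77)²) = √(3.132858 + 0.620421) = 1.9373 km
F: √((0.0236·111.32)² + (-0.0114·93.77)²) = √(6.901928 + 1.142714) = 2.8363 km
G: √((-0.0057·111.32)² + (0.0137·93.77)²) = √(0.402621 + 1.650323) = 1.4328 km
H: √((-0.0159·111.32)² + (0.0131·93.77)²) = √(3.132858 + 1.508935) = 2.1545 km
I: √((-0.0089·111.32)² + (0.0055·93.77)²) = √(0.981582 + 0.265983) = 1.1169 km
J: √((0.0256·111.32)² + (-0.0158·93.77)²) = √(8.121314 + 2.195038) = 3.2119 km
K: √((0.0053·111.32)² + (0.0024·93.77)²) = √(0.348095 + 0.050647) = 0.6315 km
L: √((0.0146·111.32)² + (0.0043·93.77)²) = √(2.641509 + 0.162579) = 1.6745 km
Sorted: K (0.6315 km) < A (0.9178 km) < I (1.1169 km) < G (1.4328 km) < L (1.6745 km) < …

K, A, I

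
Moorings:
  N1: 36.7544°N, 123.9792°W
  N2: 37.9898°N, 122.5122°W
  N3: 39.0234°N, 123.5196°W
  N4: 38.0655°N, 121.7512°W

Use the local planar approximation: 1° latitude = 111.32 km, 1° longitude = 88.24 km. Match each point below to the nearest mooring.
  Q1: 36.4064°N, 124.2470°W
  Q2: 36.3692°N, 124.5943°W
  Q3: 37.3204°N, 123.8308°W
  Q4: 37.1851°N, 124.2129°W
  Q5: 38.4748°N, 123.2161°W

Q1 at 36.4064°N, 124.2470°W:
  N1: √((0.3480·111.32)² + (0.2678·88.24)²) = √(1500.738013 + 558.408659) = 45.3778 km
  N2: √((1.5834·111.32)² + (1.7348·88.24)²) = √(31069.028718 + 23433.104314) = 233.4569 km
  N3: √((2.6170·111.32)² + (0.7274·88.24)²) = √(84869.929341 + 4119.813841) = 298.3115 km
  N4: √((1.6591·111.32)² + (2.4958·88.24)²) = √(34110.769914 + 48500.985101) = 287.4226 km
  → nearest: N1 (45.3778 km)
Q2 at 36.3692°N, 124.5943°W:
  N1: √((0.3852·111.32)² + (0.6151·88.24)²) = √(1838.734193 + 2945.930202) = 69.1713 km
  N2: √((1.6206·111.32)² + (2.0821·88.24)²) = √(32546.033301 + 33754.693370) = 257.4893 km
  N3: √((2.6542·111.32)² + (1.0747·88.24)²) = √(87299.887691 + 8993.018703) = 310.3110 km
  N4: √((1.6963·111.32)² + (2.8431·88.24)²) = √(35657.568033 + 62938.337877) = 313.9999 km
  → nearest: N1 (69.1713 km)
Q3 at 37.3204°N, 123.8308°W:
  N1: √((-0.5660·111.32)² + (-0.1484·88.24)²) = √(3969.897171 + 171.474206) = 64.3535 km
  N2: √((0.6694·111.32)² + (1.3186·88.24)²) = √(5552.873902 + 13538.082043) = 138.1700 km
  N3: √((1.7030·111.32)² + (0.3112·88.24)²) = √(35939.802918 + 754.067417) = 191.5564 km
  N4: √((0.7451·111.32)² + (2.0796·88.24)²) = √(6879.795389 + 33673.682783) = 201.3789 km
  → nearest: N1 (64.3535 km)
Q4 at 37.1851°N, 124.2129°W:
  N1: √((-0.4307·111.32)² + (0.2337·88.24)²) = √(2298.773272 + 425.254016) = 52.1922 km
  N2: √((0.8047·111.32)² + (1.7007·88.24)²) = √(8024.433789 + 22520.935268) = 174.7723 km
  N3: √((1.8383·111.32)² + (0.6933·88.24)²) = √(41877.347880 + 3742.599879) = 213.5883 km
  N4: √((0.8804·111.32)² + (2.4617·88.24)²) = √(9605.201126 + 47184.705652) = 238.3063 km
  → nearest: N1 (52.1922 km)
Q5 at 38.4748°N, 123.2161°W:
  N1: √((-1.7204·111.32)² + (-0.7631·88.24)²) = √(36677.967647 + 4534.129354) = 203.0076 km
  N2: √((-0.4850·111.32)² + (0.7039·88.24)²) = √(2914.941696 + 3857.917438) = 82.2974 km
  N3: √((0.5486·111.32)² + (-0.3035·88.24)²) = √(3729.563465 + 717.213391) = 66.6842 km
  N4: √((-0.4093·111.32)² + (1.4649·88.24)²) = √(2076.012120 + 16708.865259) = 137.0579 km
  → nearest: N3 (66.6842 km)

Q1→N1; Q2→N1; Q3→N1; Q4→N1; Q5→N3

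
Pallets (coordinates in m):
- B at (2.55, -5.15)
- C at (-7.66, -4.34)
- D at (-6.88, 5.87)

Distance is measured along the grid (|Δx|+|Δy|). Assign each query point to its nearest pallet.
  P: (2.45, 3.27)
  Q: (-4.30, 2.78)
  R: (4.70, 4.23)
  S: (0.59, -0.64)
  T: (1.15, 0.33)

P at (2.45, 3.27):
  B: 8.52 m
  C: 17.72 m
  D: 11.93 m
  → nearest: B (8.52 m)
Q at (-4.30, 2.78):
  B: 14.78 m
  C: 10.48 m
  D: 5.67 m
  → nearest: D (5.67 m)
R at (4.70, 4.23):
  B: 11.53 m
  C: 20.93 m
  D: 13.22 m
  → nearest: B (11.53 m)
S at (0.59, -0.64):
  B: 6.47 m
  C: 11.95 m
  D: 13.98 m
  → nearest: B (6.47 m)
T at (1.15, 0.33):
  B: 6.88 m
  C: 13.48 m
  D: 13.57 m
  → nearest: B (6.88 m)

P→B; Q→D; R→B; S→B; T→B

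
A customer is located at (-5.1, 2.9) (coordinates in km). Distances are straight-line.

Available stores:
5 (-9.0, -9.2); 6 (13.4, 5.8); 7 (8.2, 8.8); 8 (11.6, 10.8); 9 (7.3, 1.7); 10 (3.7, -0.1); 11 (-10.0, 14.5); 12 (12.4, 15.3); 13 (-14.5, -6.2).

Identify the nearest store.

10

Distances from (-5.1, 2.9):
5: 12.7 km
6: 18.7 km
7: 14.5 km
8: 18.5 km
9: 12.5 km
10: 9.3 km
11: 12.6 km
12: 21.4 km
13: 13.1 km
Minimum: 10 at 9.3 km.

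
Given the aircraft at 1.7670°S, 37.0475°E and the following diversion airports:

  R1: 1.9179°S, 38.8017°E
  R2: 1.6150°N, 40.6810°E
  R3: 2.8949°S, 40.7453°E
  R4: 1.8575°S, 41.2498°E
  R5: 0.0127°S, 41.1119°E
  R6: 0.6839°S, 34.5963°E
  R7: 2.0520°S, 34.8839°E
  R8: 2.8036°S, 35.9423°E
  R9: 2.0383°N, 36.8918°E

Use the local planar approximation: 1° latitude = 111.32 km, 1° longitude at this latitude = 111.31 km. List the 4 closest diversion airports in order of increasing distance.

R8, R1, R7, R6

Distances from 1.7670°S, 37.0475°E:
R1: √((-0.1509·111.32)² + (1.7542·111.31)²) = √(282.179120 + 38126.468381) = 195.9812 km
R2: √((3.3820·111.32)² + (3.6335·111.31)²) = √(141740.382968 + 163575.665003) = 552.5541 km
R3: √((-1.1279·111.32)² + (3.6978·111.31)²) = √(15764.768172 + 169416.303542) = 430.3267 km
R4: √((-0.0905·111.32)² + (4.2023·111.31)²) = √(101.494744 + 218797.558726) = 467.8665 km
R5: √((1.7543·111.32)² + (4.0644·111.31)²) = √(38137.666974 + 204673.327817) = 492.7586 km
R6: √((1.0831·111.32)² + (-2.4512·111.31)²) = √(14537.291769 + 74443.341938) = 298.2962 km
R7: √((-0.2850·111.32)² + (-2.1636·111.31)²) = √(1006.551766 + 57999.241105) = 242.9111 km
R8: √((-1.0366·111.32)² + (-1.1052·111.31)²) = √(13315.847242 + 15133.874145) = 168.6705 km
R9: √((3.8053·111.32)² + (-0.1557·111.31)²) = √(179442.039847 + 300.362417) = 423.9604 km
Sorted: R8 (168.6705 km) < R1 (195.9812 km) < R7 (242.9111 km) < R6 (298.2962 km) < R9 (423.9604 km) < R3 (430.3267 km) < …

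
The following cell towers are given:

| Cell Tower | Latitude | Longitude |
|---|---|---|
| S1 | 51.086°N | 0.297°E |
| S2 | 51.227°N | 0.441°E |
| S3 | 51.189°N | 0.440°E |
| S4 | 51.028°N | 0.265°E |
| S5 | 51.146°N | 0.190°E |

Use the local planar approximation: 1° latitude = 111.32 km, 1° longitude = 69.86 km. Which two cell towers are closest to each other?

S2 and S3

Pairwise distances:
S1–S2: 18.643 km
S1–S3: 15.207 km
S1–S4: 6.833 km
S1–S5: 10.024 km
S2–S3: 4.231 km
S2–S4: 25.336 km
S2–S5: 19.717 km
S3–S4: 21.695 km
S3–S5: 18.109 km
S4–S5: 14.142 km
Closest pair: S2–S3 at 4.231 km.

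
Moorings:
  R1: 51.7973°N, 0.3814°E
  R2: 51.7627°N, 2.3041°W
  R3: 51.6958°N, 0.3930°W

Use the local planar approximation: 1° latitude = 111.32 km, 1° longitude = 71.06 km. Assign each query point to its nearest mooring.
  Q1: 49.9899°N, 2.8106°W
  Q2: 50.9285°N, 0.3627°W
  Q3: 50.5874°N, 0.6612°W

Q1 at 49.9899°N, 2.8106°W:
  R1: √((1.8074·111.32)² + (3.1920·71.06)²) = √(40481.346643 + 51448.909225) = 303.2000 km
  R2: √((1.7728·111.32)² + (0.5065·71.06)²) = √(38946.270995 + 1295.416146) = 200.6033 km
  R3: √((1.7059·111.32)² + (2.4176·71.06)²) = √(36062.309283 + 29513.403830) = 256.0776 km
  → nearest: R2 (200.6033 km)
Q2 at 50.9285°N, 0.3627°W:
  R1: √((0.8688·111.32)² + (0.7441·71.06)²) = √(9353.755634 + 2795.844515) = 110.2252 km
  R2: √((0.8342·111.32)² + (-1.9414·71.06)²) = √(8623.563514 + 19031.825930) = 166.2991 km
  R3: √((0.7673·111.32)² + (-0.0303·71.06)²) = √(7295.865040 + 4.635917) = 85.4430 km
  → nearest: R3 (85.4430 km)
Q3 at 50.5874°N, 0.6612°W:
  R1: √((1.2099·111.32)² + (1.0426·71.06)²) = √(18140.336913 + 5488.906684) = 153.7181 km
  R2: √((1.1753·111.32)² + (-1.6429·71.06)²) = √(17117.639177 + 13629.272210) = 175.3480 km
  R3: √((1.1084·111.32)² + (0.2682·71.06)²) = √(15224.373485 + 363.218494) = 124.8503 km
  → nearest: R3 (124.8503 km)

Q1→R2; Q2→R3; Q3→R3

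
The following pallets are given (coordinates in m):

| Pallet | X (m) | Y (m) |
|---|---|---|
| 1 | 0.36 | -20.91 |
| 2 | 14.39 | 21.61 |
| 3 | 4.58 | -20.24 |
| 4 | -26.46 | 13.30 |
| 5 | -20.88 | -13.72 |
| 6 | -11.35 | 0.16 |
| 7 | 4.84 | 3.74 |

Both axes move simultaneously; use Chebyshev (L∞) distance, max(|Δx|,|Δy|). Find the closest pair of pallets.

1 and 3

Pairwise distances:
1–2: 42.52 m
1–3: 4.22 m
1–4: 34.21 m
1–5: 21.24 m
1–6: 21.07 m
1–7: 24.65 m
2–3: 41.85 m
2–4: 40.85 m
2–5: 35.33 m
2–6: 25.74 m
2–7: 17.87 m
3–4: 33.54 m
3–5: 25.46 m
3–6: 20.40 m
3–7: 23.98 m
4–5: 27.02 m
4–6: 15.11 m
4–7: 31.30 m
5–6: 13.88 m
5–7: 25.72 m
6–7: 16.19 m
Closest pair: 1–3 at 4.22 m.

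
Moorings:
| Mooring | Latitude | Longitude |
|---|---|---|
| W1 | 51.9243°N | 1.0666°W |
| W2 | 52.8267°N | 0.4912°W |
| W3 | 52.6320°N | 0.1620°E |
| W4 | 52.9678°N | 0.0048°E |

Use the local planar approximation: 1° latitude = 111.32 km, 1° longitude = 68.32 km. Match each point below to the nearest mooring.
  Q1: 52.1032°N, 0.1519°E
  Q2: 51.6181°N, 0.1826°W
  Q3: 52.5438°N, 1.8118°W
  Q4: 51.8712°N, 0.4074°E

Q1 at 52.1032°N, 0.1519°E:
  W1: √((-0.1789·111.32)² + (-1.2185·68.32)²) = √(396.613120 + 6930.216184) = 85.5969 km
  W2: √((0.7235·111.32)² + (-0.6431·68.32)²) = √(6486.694822 + 1930.424117) = 91.7449 km
  W3: √((0.5288·111.32)² + (0.0101·68.32)²) = √(3465.207840 + 0.476144) = 58.8701 km
  W4: √((0.8646·111.32)² + (-0.1471·68.32)²) = √(9263.537367 + 100.999927) = 96.7705 km
  → nearest: W3 (58.8701 km)
Q2 at 51.6181°N, 0.1826°W:
  W1: √((0.3062·111.32)² + (-0.8840·68.32)²) = √(1161.867940 + 3647.541530) = 69.3499 km
  W2: √((1.2086·111.32)² + (-0.3086·68.32)²) = √(18101.375398 + 444.516165) = 136.1833 km
  W3: √((1.0139·111.32)² + (0.3446·68.32)²) = √(12739.038245 + 554.276239) = 115.2966 km
  W4: √((1.3497·111.32)² + (0.1874·68.32)²) = √(22574.643004 + 163.921111) = 150.7931 km
  → nearest: W1 (69.3499 km)
Q3 at 52.5438°N, 1.8118°W:
  W1: √((-0.6195·111.32)² + (0.7452·68.32)²) = √(4755.859508 + 2592.038261) = 85.7199 km
  W2: √((0.2829·111.32)² + (1.3206·68.32)²) = √(991.773021 + 8140.260464) = 95.5617 km
  W3: √((0.0882·111.32)² + (1.9738·68.32)²) = √(96.401450 + 18184.526815) = 135.2070 km
  W4: √((0.4240·111.32)² + (1.8166·68.32)²) = √(2227.809792 + 15403.319901) = 132.7823 km
  → nearest: W1 (85.7199 km)
Q4 at 51.8712°N, 0.4074°E:
  W1: √((0.0531·111.32)² + (-1.4740·68.32)²) = √(34.941009 + 10141.231166) = 100.8770 km
  W2: √((0.9555·111.32)² + (-0.8986·68.32)²) = √(11313.781266 + 3769.020884) = 122.8121 km
  W3: √((0.7608·111.32)² + (-0.2454·68.32)²) = √(7172.778226 + 281.089635) = 86.3358 km
  W4: √((1.0966·111.32)² + (-0.4026·68.32)²) = √(14901.942332 + 756.559792) = 125.1339 km
  → nearest: W3 (86.3358 km)

Q1→W3; Q2→W1; Q3→W1; Q4→W3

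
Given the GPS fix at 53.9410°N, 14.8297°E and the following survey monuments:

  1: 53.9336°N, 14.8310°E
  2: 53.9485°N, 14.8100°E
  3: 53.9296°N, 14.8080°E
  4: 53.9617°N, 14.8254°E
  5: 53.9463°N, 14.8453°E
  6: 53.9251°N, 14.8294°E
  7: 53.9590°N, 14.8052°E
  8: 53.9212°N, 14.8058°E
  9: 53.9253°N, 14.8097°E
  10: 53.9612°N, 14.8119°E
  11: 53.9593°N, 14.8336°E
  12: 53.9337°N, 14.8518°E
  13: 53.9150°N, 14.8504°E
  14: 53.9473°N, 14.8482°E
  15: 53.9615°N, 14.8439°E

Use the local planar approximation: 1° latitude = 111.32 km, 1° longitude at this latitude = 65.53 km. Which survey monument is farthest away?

Distances from 53.9410°N, 14.8297°E:
1: 0.8282 km
2: 1.5374 km
3: 1.9059 km
4: 2.3215 km
5: 1.1803 km
6: 1.7701 km
7: 2.5676 km
8: 2.7039 km
9: 2.1845 km
10: 2.5332 km
11: 2.0531 km
12: 1.6606 km
13: 3.1964 km
14: 1.4005 km
15: 2.4645 km
Maximum: 13 at 3.1964 km.

13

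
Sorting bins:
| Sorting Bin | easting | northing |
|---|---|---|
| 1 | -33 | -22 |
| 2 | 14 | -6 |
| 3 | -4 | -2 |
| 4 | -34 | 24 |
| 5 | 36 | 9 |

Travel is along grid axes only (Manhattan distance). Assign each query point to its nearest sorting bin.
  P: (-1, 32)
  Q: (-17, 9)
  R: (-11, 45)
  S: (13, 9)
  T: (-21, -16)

P→3; Q→3; R→4; S→2; T→1

P at (-1, 32):
  1: 86
  2: 53
  3: 37
  4: 41
  5: 60
  → nearest: 3 (37)
Q at (-17, 9):
  1: 47
  2: 46
  3: 24
  4: 32
  5: 53
  → nearest: 3 (24)
R at (-11, 45):
  1: 89
  2: 76
  3: 54
  4: 44
  5: 83
  → nearest: 4 (44)
S at (13, 9):
  1: 77
  2: 16
  3: 28
  4: 62
  5: 23
  → nearest: 2 (16)
T at (-21, -16):
  1: 18
  2: 45
  3: 31
  4: 53
  5: 82
  → nearest: 1 (18)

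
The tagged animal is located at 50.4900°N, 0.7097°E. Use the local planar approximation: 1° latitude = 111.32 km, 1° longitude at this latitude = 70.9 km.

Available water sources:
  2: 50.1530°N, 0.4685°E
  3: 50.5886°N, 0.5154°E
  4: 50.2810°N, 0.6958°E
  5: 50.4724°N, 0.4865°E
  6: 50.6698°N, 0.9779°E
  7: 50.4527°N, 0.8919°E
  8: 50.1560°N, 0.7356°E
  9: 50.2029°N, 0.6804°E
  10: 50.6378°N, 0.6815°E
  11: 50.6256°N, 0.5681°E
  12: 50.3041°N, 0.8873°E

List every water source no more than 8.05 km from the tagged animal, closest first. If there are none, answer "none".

none

Distances from 50.4900°N, 0.7097°E:
2: 41.2288 km
3: 17.6139 km
4: 23.2867 km
5: 15.9457 km
6: 27.6079 km
7: 13.5689 km
8: 37.2262 km
9: 32.0274 km
10: 16.5741 km
11: 18.1287 km
12: 24.2242 km
Threshold 8.05 km: none within range.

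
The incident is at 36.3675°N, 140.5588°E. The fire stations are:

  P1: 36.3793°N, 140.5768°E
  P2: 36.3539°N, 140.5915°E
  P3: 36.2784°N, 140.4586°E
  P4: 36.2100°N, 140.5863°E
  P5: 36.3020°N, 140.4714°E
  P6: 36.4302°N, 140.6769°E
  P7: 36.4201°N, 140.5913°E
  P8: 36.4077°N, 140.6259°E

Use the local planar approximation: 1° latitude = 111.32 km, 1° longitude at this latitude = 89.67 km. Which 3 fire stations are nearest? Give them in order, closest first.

P1, P2, P7

Distances from 36.3675°N, 140.5588°E:
P1: √((0.0118·111.32)² + (0.0180·89.67)²) = √(1.725482 + 2.605190) = 2.0810 km
P2: √((-0.0136·111.32)² + (0.0327·89.67)²) = √(2.292051 + 8.597850) = 3.3000 km
P3: √((-0.0891·111.32)² + (-0.1002·89.67)²) = √(98.378864 + 80.729039) = 13.3831 km
P4: √((-0.1575·111.32)² + (0.0275·89.67)²) = √(307.402582 + 6.080786) = 17.7055 km
P5: √((-0.0655·111.32)² + (-0.0874·89.67)²) = √(53.165389 + 61.421046) = 10.7045 km
P6: √((0.0627·111.32)² + (0.1181·89.67)²) = √(48.717105 + 112.148672) = 12.6833 km
P7: √((0.0526·111.32)² + (0.0325·89.67)²) = √(34.286084 + 8.492999) = 6.5406 km
P8: √((0.0402·111.32)² + (0.0671·89.67)²) = √(20.026198 + 36.202568) = 7.4986 km
Sorted: P1 (2.0810 km) < P2 (3.3000 km) < P7 (6.5406 km) < P8 (7.4986 km) < P5 (10.7045 km) < …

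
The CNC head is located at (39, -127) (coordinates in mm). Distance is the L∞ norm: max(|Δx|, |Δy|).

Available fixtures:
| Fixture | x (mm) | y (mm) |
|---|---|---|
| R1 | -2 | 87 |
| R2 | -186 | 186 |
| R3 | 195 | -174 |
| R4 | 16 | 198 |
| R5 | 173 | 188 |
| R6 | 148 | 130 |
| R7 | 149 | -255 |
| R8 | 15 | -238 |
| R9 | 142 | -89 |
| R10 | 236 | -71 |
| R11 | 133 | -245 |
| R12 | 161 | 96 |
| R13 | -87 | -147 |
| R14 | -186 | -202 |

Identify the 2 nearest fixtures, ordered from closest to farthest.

R9, R8

Distances from (39, -127):
R1: max(|-41|, |214|) = 214 mm
R2: max(|-225|, |313|) = 313 mm
R3: max(|156|, |-47|) = 156 mm
R4: max(|-23|, |325|) = 325 mm
R5: max(|134|, |315|) = 315 mm
R6: max(|109|, |257|) = 257 mm
R7: max(|110|, |-128|) = 128 mm
R8: max(|-24|, |-111|) = 111 mm
R9: max(|103|, |38|) = 103 mm
R10: max(|197|, |56|) = 197 mm
R11: max(|94|, |-118|) = 118 mm
R12: max(|122|, |223|) = 223 mm
R13: max(|-126|, |-20|) = 126 mm
R14: max(|-225|, |-75|) = 225 mm
Sorted: R9 (103 mm) < R8 (111 mm) < R11 (118 mm) < R13 (126 mm) < …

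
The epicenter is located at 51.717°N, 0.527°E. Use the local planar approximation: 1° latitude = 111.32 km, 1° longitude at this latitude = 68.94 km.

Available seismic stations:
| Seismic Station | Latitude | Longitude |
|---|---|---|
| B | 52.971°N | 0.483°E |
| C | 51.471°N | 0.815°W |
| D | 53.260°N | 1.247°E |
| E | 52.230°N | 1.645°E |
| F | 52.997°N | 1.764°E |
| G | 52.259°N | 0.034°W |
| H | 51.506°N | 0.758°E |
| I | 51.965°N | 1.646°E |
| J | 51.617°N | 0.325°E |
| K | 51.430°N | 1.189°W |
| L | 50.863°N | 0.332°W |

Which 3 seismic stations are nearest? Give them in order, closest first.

J, H, G

Distances from 51.717°N, 0.527°E:
B: √((1.254·111.32)² + (-0.044·68.94)²) = √(19486.84220 + 9.20127) = 139.628 km
C: √((-0.246·111.32)² + (-1.342·68.94)²) = √(749.92289 + 8559.48411) = 96.485 km
D: √((1.543·111.32)² + (0.720·68.94)²) = √(29503.81984 + 2463.81191) = 178.795 km
E: √((0.513·111.32)² + (1.118·68.94)²) = √(3261.22772 + 5940.54329) = 95.926 km
F: √((1.280·111.32)² + (1.237·68.94)²) = √(20303.28611 + 7272.47032) = 166.059 km
G: √((0.542·111.32)² + (-0.561·68.94)²) = √(3640.36532 + 1495.78192) = 71.667 km
H: √((-0.211·111.32)² + (0.231·68.94)²) = √(551.71057 + 253.61008) = 28.378 km
I: √((0.248·111.32)² + (1.119·68.94)²) = √(762.16633 + 5951.17514) = 81.935 km
J: √((-0.100·111.32)² + (-0.202·68.94)²) = √(123.92142 + 193.93013) = 17.828 km
K: √((-0.287·111.32)² + (-1.716·68.94)²) = √(1020.72838 + 13995.13607) = 122.539 km
L: √((-0.854·111.32)² + (-0.859·68.94)²) = √(9037.78773 + 3506.94444) = 112.003 km
Sorted: J (17.828 km) < H (28.378 km) < G (71.667 km) < I (81.935 km) < E (95.926 km) < …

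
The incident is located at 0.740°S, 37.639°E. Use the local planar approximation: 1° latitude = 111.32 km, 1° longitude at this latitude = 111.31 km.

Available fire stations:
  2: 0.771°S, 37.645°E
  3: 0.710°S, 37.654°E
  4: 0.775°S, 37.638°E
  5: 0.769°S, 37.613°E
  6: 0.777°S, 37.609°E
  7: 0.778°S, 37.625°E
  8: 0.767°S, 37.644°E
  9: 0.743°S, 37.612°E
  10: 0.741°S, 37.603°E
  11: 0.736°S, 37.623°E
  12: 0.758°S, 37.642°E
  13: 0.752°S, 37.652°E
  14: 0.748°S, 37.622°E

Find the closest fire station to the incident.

Distances from 0.740°S, 37.639°E:
2: 3.515 km
3: 3.734 km
4: 3.898 km
5: 4.336 km
6: 5.302 km
7: 4.508 km
8: 3.057 km
9: 3.024 km
10: 4.009 km
11: 1.836 km
12: 2.031 km
13: 1.969 km
14: 2.091 km
Minimum: 11 at 1.836 km.

11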